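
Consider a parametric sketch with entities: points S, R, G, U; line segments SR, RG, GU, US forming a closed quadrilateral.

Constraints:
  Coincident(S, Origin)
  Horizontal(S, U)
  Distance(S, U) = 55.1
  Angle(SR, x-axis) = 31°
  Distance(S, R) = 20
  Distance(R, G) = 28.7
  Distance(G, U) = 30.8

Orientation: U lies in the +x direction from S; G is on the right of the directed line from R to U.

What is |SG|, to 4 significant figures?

32.88

S is at the origin; SU is horizontal with |SU| = 55.1 and U in +x, so U = (55.1, 0). SR runs at 31.0° with |SR| = 20.0, so R = (17.14, 10.30). G is determined by |RG| = 28.7 and |GU| = 30.8 together: it lies at the intersection of circle(R, 28.7) and circle(U, 30.8). With |RU| = 39.33, the foot of the radical line on RU is 18.08 from R and the perpendicular offset is √(28.7² − 18.08²) = 22.29. Taking the right-of-RU solution: G = (28.75, -15.95).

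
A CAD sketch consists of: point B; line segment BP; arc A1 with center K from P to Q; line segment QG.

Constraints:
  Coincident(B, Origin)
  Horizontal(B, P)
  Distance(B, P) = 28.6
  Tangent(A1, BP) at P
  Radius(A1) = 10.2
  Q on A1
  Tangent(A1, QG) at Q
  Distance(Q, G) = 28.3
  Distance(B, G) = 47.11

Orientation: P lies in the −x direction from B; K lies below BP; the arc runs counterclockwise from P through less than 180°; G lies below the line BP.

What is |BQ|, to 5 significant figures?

40.501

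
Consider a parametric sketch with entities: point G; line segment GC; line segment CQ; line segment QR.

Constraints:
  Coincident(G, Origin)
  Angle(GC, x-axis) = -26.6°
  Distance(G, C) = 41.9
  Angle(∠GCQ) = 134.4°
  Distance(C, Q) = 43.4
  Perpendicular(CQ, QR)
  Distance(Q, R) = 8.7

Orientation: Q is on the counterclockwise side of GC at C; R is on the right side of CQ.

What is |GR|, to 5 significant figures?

82.343

G is at the origin; GC runs at -26.6° with length 41.9, so C = 41.9·(cos -26.6°, sin -26.6°) = (37.465, -18.761). ∠GCQ = 134.4°, so CQ runs at -26.6° + (180° − 134.4°) = 19.000° from the x-axis; with |CQ| = 43.4, Q = C + 43.4·(cos 19.000°, sin 19.000°) = (78.501, -4.6314). CQ ⟂ QR; with |QR| = 8.7 on the right of CQ, R = Q + 8.7·(0.32557, -0.94552) = (81.333, -12.857). Then |GR| = |R − G| = 82.343.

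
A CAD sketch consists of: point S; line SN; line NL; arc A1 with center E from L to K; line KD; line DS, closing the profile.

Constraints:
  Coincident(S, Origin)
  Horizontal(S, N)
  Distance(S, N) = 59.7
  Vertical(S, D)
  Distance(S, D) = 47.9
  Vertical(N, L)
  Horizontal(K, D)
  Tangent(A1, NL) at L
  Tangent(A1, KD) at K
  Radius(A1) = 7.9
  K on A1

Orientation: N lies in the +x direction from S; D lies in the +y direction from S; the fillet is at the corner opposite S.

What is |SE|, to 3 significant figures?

65.4

S is at the origin; S and N share the same y with |SN| = 59.7 and N on the +x side, so N = (59.7, 0.00). S and D share the same x with |SD| = 47.9 and D on the +y side, so D = (0.00, 47.9). The virtual corner opposite S is at (59.7, 47.9). Tangency of A1 to NL means the radius EL is perpendicular to NL and A1 meets KD tangentially, so EK is at right angles to KD, with radius 7.9, so the center E sits 7.9 in from both sides at E = (51.8, 40.0). Then |SE| = |E − S| = 65.4.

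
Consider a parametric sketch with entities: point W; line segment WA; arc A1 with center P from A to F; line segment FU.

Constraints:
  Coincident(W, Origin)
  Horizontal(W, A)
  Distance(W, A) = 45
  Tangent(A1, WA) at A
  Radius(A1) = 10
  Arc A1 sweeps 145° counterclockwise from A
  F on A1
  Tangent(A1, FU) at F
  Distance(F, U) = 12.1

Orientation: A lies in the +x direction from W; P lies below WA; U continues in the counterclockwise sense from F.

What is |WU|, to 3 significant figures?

55.2

W is at the origin; W and A share the same y with |WA| = 45.0 and A on the +x side, so A = (45.0, 0.00). A1 meets WA tangentially, so PA is at right angles to WA, so P = A + (0, -10) = (45.0, -10.0). On A1, A sits at bearing 90° from P; a 145° counterclockwise sweep puts F at bearing 235°, so F = P + 10.0·(cos 235°, sin 235°) = (39.3, -18.2). A1 meets FU tangentially, so PF is at right angles to FU, so FU runs along (−sin 235°, cos 235°); with |FU| = 12.1, U = (49.2, -25.1). Then |WU| = |U − W| = 55.2.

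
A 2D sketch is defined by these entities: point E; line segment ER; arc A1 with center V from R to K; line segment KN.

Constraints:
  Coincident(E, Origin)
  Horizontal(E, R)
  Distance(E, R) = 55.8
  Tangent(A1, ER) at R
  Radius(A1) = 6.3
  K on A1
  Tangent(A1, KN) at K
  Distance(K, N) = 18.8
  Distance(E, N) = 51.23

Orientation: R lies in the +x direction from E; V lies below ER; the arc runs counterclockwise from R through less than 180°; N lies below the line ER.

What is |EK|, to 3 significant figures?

49.9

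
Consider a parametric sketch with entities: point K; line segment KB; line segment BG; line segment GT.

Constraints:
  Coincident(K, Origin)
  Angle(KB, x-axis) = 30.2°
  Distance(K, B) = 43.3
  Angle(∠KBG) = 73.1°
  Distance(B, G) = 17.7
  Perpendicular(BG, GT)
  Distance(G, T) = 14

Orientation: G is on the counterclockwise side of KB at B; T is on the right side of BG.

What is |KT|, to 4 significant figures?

55.67

K is at the origin; KB runs at 30.2° with length 43.3, so B = 43.3·(cos 30.2°, sin 30.2°) = (37.42, 21.78). ∠KBG = 73.1°, so BG runs at 30.2° + (180° − 73.1°) = 137.1° from the x-axis; with |BG| = 17.7, G = B + 17.7·(cos 137.1°, sin 137.1°) = (24.46, 33.83). BG is perpendicular to GT; with |GT| = 14.0 on the right of BG, T = G + 14.0·(0.6807, 0.7325) = (33.99, 44.09). Then |KT| = |T − K| = 55.67.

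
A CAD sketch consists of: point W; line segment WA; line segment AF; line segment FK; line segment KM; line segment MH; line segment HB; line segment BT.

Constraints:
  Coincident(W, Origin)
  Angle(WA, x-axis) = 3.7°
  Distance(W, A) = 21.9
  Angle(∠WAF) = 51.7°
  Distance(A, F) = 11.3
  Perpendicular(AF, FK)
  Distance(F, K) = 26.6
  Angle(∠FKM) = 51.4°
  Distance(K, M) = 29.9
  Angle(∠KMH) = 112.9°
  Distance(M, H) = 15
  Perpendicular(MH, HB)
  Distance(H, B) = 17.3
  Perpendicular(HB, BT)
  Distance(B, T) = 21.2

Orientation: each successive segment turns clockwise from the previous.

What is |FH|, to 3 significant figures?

20.4

W is at the origin; WA runs at 3.7° with length 21.9, so A = (21.9, 1.41). ∠WAF = 51.7° gives AF at -125° from the x-axis; with |AF| = 11.3, F = (15.4, -7.89). AF ⟂ FK, so FK runs at 145°; with |FK| = 26.6, K = (-6.46, 7.22). ∠FKM = 51.4° gives KM at 16.8° from the x-axis; with |KM| = 29.9, M = (22.2, 15.9). ∠KMH = 112.9° gives MH at -50.3° from the x-axis; with |MH| = 15.0, H = (31.7, 4.32). Then |FH| = |H − F| = 20.4.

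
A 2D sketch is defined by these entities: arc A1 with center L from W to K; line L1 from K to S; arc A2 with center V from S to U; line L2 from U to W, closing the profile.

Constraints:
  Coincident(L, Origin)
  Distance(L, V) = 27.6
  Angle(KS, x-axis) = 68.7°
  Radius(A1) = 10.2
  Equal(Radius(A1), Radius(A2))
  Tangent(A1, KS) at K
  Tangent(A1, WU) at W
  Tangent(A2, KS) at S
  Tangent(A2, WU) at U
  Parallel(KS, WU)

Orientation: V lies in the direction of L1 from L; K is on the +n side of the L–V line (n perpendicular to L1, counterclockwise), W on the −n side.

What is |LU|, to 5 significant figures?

29.424

The slot axis is L1's direction at 68.7°, so u = (cos 68.7°, sin 68.7°) = (0.36325, 0.93169) and n = (−sin 68.7°, cos 68.7°) = (-0.93169, 0.36325). L is at the origin and V lies 27.6 along u from L, so V = 27.6·u = (10.026, 25.715). Tangency of A1 to both parallel lines with radius 10.2 puts K and W at L ± 10.2·n: K = (-9.5033, 3.7052), W = (9.5033, -3.7052). Equal radii place S and U the same way about V: S = V + 10.2·n = (0.52248, 29.420), U = V − 10.2·n = (19.529, 22.010). Then |LU| = |U − L| = 29.424.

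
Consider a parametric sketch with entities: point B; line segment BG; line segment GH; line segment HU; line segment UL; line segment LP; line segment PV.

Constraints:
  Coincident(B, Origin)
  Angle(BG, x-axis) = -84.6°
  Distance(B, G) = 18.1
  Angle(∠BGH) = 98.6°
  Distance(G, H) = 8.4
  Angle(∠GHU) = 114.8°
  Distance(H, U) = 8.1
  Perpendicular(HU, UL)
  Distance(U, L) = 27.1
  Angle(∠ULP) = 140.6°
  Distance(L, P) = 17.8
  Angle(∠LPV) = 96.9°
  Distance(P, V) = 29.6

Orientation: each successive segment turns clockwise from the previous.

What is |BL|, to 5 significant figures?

10.130

B is at the origin; BG runs at -84.6° with length 18.1, so G = (1.7034, -18.020). ∠BGH = 98.6° gives GH at -166.00° from the x-axis; with |GH| = 8.4, H = (-6.4471, -20.052). ∠GHU = 114.8° gives HU at 128.80° from the x-axis; with |HU| = 8.1, U = (-11.523, -13.739). The perpendicularity gives UL at right angles to HU, so UL runs at 38.800°; with |UL| = 27.1, L = (9.5974, 3.2418). Then |BL| = |L − B| = 10.130.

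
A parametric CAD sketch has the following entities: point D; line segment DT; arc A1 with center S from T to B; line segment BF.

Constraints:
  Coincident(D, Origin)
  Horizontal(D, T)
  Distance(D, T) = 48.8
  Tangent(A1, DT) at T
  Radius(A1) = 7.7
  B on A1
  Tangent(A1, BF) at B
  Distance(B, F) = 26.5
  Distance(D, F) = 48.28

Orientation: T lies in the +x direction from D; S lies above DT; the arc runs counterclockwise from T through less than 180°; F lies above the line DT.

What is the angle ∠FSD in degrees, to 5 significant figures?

71.364°

D is at the origin; D and T share the same y with |DT| = 48.8 and T on the +x side, so T = (48.800, 0.0000). Since A1 is tangent to DT there, ST ⟂ DT, so S = T + (0, 7.7) = (48.800, 7.7000). Since SB ⟂ BF (tangency), |SF| = √(7.7² + 26.5²) = 27.596 regardless of where B sits on A1. So F lies on both circle(D, 48.28) and circle(S, 27.596); the above-DT intersection is F = (36.014, 32.155). B is the foot of the tangent from F: B = (54.357, 13.030).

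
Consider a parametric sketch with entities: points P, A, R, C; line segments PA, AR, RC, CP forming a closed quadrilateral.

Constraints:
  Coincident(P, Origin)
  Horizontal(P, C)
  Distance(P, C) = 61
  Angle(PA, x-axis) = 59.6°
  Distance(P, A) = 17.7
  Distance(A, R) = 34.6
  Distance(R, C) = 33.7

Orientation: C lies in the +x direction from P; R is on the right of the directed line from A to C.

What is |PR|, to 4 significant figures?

32.18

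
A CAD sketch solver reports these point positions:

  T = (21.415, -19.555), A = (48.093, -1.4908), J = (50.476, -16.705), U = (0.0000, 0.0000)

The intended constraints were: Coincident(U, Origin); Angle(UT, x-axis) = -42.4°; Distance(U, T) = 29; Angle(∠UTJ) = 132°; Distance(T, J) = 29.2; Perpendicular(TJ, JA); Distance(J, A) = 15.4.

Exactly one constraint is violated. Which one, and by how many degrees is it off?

Perpendicular(TJ, JA) — off by 3.30°.

U = (0.00, 0.00) ✓; UT at -42.40° ✓; |UT| = 29.00 ✓; ∠UTJ = 132.0° ✓; |TJ| = 29.20 ✓; ∠(TJ, JA) = 93.30° ✗; |JA| = 15.40 ✓.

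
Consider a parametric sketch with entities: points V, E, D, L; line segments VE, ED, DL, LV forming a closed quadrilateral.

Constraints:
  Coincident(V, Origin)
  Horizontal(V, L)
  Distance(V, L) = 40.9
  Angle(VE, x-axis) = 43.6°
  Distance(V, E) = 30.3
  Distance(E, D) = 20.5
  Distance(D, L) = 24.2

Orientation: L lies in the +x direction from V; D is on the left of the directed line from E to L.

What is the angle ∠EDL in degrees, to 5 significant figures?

77.788°

Checks: |VL| = 40.90 ✓; |VE| = 30.30 ✓; |ED| = 20.50 ✓; |DL| = 24.20 ✓.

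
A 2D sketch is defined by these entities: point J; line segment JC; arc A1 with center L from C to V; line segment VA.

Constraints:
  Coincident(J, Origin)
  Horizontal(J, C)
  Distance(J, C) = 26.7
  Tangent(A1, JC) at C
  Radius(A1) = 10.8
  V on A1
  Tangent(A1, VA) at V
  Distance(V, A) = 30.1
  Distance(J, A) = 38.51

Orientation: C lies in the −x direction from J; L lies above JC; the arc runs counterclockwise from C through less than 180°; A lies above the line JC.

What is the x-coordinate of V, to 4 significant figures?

-16.21

J is at the origin; J and C share the same y with |JC| = 26.7 and C on the −x side, so C = (-26.70, 0.000). The tangent condition forces LC to be normal to JC, so L = C + (0, 10.8) = (-26.70, 10.80). Since LV ⟂ VA (tangency), |LA| = √(10.8² + 30.1²) = 31.98 regardless of where V sits on A1. So A lies on both circle(J, 38.51) and circle(L, 31.98); the above-JC intersection is A = (-9.011, 37.44). V is the foot of the tangent from A: V = (-16.21, 8.216).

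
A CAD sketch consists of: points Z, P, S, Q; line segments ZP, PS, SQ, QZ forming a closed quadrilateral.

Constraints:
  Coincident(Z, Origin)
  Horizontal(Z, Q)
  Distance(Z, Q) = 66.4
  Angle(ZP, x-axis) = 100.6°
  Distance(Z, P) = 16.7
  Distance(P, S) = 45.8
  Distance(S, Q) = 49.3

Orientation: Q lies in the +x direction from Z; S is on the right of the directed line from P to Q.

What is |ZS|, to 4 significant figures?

31.10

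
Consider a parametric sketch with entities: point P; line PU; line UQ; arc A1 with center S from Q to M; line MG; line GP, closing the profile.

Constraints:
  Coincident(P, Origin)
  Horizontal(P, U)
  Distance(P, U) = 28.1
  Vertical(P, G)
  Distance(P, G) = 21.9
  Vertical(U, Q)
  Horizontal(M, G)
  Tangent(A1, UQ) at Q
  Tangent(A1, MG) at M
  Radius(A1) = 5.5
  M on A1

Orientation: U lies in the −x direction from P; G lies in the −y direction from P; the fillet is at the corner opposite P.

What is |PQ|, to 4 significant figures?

32.54

P is at the origin; PU is horizontal with |PU| = 28.1 and U on the −x side, so U = (-28.10, 0.000). P and G share the same x with |PG| = 21.9 and G on the −y side, so G = (0.000, -21.90). The virtual corner opposite P is at (-28.10, -21.90). Since A1 is tangent to UQ there, SQ ⟂ UQ and A1 meets MG tangentially, so SM is at right angles to MG, with radius 5.5, so the center S sits 5.5 in from both sides at S = (-22.60, -16.40). That places the tangent points at Q = (-28.10, -16.40) on UQ and M = (-22.60, -21.90) on MG. Then |PQ| = |Q − P| = 32.54.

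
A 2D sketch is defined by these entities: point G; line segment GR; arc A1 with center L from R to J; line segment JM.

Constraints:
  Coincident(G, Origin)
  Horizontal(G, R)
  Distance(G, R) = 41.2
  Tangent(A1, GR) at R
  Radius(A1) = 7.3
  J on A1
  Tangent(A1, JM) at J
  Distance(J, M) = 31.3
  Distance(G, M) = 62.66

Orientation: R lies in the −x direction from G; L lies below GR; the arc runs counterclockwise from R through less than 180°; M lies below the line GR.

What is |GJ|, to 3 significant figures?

49.0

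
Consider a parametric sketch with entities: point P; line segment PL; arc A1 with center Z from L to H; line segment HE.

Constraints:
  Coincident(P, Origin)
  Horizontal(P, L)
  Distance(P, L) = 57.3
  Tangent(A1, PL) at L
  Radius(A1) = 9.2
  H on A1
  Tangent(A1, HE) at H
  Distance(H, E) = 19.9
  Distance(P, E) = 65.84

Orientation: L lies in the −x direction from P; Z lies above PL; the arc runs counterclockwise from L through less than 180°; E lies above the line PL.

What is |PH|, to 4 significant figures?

50.86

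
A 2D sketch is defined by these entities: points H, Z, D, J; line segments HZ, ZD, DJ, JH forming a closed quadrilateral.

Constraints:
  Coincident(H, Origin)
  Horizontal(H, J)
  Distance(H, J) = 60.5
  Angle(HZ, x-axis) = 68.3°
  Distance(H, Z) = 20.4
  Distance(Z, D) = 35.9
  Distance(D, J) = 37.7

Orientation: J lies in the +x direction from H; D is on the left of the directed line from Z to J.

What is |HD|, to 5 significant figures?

52.065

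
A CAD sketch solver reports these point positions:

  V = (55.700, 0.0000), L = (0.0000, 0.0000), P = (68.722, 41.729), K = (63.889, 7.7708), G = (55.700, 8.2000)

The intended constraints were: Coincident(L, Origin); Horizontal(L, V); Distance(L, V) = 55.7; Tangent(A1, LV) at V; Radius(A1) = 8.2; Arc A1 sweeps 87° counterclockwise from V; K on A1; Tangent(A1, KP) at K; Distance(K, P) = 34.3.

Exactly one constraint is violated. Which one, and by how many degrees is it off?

Tangent(A1, KP) at K — off by 5.10°.

L = (0.00, 0.00) ✓; L.y = 0.00, V.y = 0.00 ✓; |LV| = 55.70 ✓; ∠(GV, VL) = 90.00° ✓; |GV| = 8.200 ✓; bearing(G→K) − bearing(G→V) = 87.00° ✓; |GK| = 8.200 ✓; ∠(GK, KP) = 95.10° ✗; |KP| = 34.30 ✓.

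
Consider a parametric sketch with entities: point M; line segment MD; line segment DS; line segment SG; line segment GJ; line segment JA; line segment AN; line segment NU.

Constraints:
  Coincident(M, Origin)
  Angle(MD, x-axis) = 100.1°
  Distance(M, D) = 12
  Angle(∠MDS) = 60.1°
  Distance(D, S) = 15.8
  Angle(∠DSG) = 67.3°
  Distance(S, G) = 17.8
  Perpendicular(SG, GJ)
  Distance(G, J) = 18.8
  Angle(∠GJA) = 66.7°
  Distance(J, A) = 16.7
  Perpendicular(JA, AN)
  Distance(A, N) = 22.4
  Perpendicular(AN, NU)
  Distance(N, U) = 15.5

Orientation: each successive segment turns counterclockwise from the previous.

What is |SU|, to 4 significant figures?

25.66

M is at the origin; MD runs at 100.1° with length 12.0, so D = (-2.104, 11.81). ∠MDS = 60.1° gives DS at -140.0° from the x-axis; with |DS| = 15.8, S = (-14.21, 1.658). ∠DSG = 67.3° gives SG at -27.30° from the x-axis; with |SG| = 17.8, G = (1.609, -6.506). SG ⟂ GJ, so GJ runs at 62.70°; with |GJ| = 18.8, J = (10.23, 10.20). ∠GJA = 66.7° gives JA at 176.0° from the x-axis; with |JA| = 16.7, A = (-6.427, 11.36). JA ⟂ AN, so AN runs at -94.00°; with |AN| = 22.4, N = (-7.990, -10.98). AN is perpendicular to NU, so NU runs at -4.000°; with |NU| = 15.5, U = (7.472, -12.06). Then |SU| = |U − S| = 25.66.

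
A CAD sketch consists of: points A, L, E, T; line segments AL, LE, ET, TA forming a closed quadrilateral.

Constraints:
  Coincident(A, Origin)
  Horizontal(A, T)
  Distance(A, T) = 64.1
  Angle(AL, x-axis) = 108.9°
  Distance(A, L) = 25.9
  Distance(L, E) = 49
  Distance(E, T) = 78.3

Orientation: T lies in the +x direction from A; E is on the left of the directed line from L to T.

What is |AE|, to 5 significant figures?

67.545

Checks: |LE| = 49.00 ✓; |ET| = 78.30 ✓.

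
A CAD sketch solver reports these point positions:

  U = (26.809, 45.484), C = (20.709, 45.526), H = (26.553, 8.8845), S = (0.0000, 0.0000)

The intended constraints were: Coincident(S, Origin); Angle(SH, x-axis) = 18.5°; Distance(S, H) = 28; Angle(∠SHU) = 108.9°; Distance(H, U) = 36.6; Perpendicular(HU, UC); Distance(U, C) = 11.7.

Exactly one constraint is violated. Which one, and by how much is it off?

Distance(U, C) = 11.7 — off by 5.60.

S = (0.00, 0.00) ✓; SH at 18.50° ✓; |SH| = 28.00 ✓; ∠SHU = 108.9° ✓; |HU| = 36.60 ✓; ∠(HU, UC) = 90.01° ✓; |UC| = 6.100 ✗.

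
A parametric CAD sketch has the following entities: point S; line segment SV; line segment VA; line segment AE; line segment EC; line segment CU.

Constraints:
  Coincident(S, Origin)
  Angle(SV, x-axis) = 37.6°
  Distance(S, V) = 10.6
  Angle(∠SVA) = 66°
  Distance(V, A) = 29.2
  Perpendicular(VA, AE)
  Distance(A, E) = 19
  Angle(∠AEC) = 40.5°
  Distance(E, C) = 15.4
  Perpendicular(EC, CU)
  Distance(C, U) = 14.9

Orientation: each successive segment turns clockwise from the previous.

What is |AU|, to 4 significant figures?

2.732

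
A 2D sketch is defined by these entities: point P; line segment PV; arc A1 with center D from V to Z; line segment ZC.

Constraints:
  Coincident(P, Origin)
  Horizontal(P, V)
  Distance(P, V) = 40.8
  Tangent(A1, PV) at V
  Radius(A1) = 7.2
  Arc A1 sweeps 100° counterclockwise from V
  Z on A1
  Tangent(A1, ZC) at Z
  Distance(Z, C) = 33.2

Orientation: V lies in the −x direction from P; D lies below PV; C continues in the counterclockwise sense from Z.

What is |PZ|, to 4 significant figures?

48.63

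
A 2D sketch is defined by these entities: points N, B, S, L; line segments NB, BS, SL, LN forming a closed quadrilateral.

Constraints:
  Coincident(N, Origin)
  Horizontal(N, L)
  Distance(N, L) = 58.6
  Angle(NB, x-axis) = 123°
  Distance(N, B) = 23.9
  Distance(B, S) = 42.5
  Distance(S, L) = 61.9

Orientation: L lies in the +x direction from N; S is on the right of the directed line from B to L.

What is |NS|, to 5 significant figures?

20.366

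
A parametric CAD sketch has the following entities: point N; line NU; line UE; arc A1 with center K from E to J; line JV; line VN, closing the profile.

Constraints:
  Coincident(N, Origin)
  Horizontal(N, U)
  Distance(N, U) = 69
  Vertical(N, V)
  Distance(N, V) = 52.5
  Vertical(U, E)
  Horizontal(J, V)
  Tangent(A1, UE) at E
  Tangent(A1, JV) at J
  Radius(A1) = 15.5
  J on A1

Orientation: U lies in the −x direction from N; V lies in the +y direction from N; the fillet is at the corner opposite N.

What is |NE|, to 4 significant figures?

78.29

N is at the origin; NU is horizontal with |NU| = 69.0 and U on the −x side, so U = (-69.00, 0.000). NV is vertical with |NV| = 52.5 and V on the +y side, so V = (0.000, 52.50). The virtual corner opposite N is at (-69.00, 52.50). Tangency of A1 to UE means the radius KE is perpendicular to UE and since A1 is tangent to JV there, KJ ⟂ JV, with radius 15.5, so the center K sits 15.5 in from both sides at K = (-53.50, 37.00). That places the tangent points at E = (-69.00, 37.00) on UE and J = (-53.50, 52.50) on JV. Then |NE| = |E − N| = 78.29.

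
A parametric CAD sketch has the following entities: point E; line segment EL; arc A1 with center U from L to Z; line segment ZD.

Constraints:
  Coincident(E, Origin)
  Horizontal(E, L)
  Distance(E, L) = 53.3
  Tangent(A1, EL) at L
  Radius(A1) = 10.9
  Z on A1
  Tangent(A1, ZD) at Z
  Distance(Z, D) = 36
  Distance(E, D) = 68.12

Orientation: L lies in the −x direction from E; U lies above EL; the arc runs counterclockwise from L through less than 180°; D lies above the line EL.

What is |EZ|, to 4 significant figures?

44.36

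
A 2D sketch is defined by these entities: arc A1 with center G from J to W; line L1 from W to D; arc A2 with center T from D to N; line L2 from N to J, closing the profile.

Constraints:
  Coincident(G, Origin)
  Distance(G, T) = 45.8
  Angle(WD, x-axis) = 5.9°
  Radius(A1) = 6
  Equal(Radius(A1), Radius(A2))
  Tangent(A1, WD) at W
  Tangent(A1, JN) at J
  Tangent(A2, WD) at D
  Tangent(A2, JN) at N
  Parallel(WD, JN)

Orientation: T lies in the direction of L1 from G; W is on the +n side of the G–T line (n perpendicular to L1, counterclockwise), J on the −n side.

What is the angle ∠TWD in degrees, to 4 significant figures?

7.463°

The slot axis is L1's direction at 5.9°, so u = (cos 5.9°, sin 5.9°) = (0.9947, 0.1028) and n = (−sin 5.9°, cos 5.9°) = (-0.1028, 0.9947). G is at the origin and T lies 45.8 along u from G, so T = 45.8·u = (45.56, 4.708). Tangency of A1 to both parallel lines with radius 6.0 puts W and J at G ± 6.0·n: W = (-0.6168, 5.968), J = (0.6168, -5.968). Equal radii place D and N the same way about T: D = T + 6.0·n = (44.94, 10.68), N = T − 6.0·n = (46.17, -1.260). Then cos ∠TWD = WT·WD / (|WT||WD|), giving 7.463°.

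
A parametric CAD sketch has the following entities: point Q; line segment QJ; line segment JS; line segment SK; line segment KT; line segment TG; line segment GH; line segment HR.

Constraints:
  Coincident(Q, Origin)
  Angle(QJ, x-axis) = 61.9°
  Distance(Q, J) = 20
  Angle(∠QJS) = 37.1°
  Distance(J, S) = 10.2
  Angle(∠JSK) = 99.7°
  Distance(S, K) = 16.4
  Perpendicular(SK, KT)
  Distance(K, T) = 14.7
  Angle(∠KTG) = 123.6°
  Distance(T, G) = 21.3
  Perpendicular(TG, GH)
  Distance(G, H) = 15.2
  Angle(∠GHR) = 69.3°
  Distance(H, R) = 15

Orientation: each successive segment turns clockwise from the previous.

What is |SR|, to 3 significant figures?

11.6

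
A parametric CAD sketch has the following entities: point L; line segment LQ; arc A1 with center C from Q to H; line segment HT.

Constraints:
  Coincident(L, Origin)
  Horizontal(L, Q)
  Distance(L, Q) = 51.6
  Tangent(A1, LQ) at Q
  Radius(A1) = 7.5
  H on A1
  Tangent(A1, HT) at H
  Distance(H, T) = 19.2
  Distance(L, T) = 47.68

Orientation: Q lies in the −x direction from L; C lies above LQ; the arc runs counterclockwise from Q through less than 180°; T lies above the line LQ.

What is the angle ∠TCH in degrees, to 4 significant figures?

68.66°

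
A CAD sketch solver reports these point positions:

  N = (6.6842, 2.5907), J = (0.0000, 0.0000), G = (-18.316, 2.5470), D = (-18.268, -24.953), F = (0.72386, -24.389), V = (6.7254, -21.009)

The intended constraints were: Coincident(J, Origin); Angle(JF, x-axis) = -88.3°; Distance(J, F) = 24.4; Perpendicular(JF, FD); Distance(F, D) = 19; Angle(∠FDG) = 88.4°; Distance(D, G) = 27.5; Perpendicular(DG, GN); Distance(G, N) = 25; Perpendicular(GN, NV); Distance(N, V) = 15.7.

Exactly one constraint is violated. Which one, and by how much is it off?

Distance(N, V) = 15.7 — off by 7.90.

J = (0.00, 0.00) ✓; JF at -88.30° ✓; |JF| = 24.40 ✓; ∠(JF, FD) = 90.00° ✓; |FD| = 19.00 ✓; ∠FDG = 88.40° ✓; |DG| = 27.50 ✓; ∠(DG, GN) = 90.00° ✓; |GN| = 25.00 ✓; ∠(GN, NV) = 90.00° ✓; |NV| = 23.60 ✗.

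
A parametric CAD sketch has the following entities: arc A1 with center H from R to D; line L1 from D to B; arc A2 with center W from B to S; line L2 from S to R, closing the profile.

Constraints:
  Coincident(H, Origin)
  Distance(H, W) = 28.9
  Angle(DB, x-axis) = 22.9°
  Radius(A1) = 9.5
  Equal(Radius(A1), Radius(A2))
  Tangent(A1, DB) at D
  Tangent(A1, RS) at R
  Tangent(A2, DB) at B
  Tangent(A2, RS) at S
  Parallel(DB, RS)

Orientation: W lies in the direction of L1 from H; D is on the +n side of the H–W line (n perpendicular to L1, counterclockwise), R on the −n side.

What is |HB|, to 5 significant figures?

30.421

The slot axis is L1's direction at 22.9°, so u = (cos 22.9°, sin 22.9°) = (0.92119, 0.38912) and n = (−sin 22.9°, cos 22.9°) = (-0.38912, 0.92119). H is at the origin and W lies 28.9 along u from H, so W = 28.9·u = (26.622, 11.246). Tangency of A1 to both parallel lines with radius 9.5 puts D and R at H ± 9.5·n: D = (-3.6967, 8.7513), R = (3.6967, -8.7513). Equal radii place B and S the same way about W: B = W + 9.5·n = (22.926, 19.997), S = W − 9.5·n = (30.319, 2.4944). Then |HB| = |B − H| = 30.421.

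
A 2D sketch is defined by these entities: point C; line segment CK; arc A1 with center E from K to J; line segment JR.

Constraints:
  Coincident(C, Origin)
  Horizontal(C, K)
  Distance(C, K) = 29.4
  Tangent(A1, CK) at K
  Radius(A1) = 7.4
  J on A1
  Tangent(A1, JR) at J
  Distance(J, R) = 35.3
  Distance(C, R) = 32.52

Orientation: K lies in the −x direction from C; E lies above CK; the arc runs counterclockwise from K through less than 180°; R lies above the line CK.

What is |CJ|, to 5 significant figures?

23.515

Checks: |EK| = 7.400 ✓; |EJ| = 7.400 ✓; ∠(EJ, JR) = 90.00° ✓; |JR| = 35.30 ✓; |CR| = 32.52 ✓.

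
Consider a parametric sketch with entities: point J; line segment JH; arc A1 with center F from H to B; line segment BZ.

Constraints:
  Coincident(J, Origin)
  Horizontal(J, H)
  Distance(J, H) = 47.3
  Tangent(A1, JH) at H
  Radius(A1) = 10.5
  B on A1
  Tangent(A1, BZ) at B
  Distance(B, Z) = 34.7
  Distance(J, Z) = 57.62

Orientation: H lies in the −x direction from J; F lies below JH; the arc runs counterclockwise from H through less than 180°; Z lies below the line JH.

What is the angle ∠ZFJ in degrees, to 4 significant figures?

84.42°

Checks: |FB| = 10.50 ✓; ∠(FB, BZ) = 90.00° ✓; |BZ| = 34.70 ✓; |JZ| = 57.62 ✓.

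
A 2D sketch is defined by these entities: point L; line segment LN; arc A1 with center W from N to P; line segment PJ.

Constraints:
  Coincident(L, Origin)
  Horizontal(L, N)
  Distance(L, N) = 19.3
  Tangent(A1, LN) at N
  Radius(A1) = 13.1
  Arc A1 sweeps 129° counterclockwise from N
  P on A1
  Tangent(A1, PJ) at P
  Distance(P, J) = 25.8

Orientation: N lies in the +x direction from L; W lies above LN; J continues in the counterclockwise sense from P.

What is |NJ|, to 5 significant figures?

41.835

L is at the origin; LN is horizontal with |LN| = 19.3 and N on the +x side, so N = (19.300, 0.0000). The tangent condition forces WN to be normal to LN, so W = N + (0, 13.1) = (19.300, 13.100). On A1, N sits at bearing -90° from W; a 129° counterclockwise sweep puts P at bearing 39°, so P = W + 13.1·(cos 39°, sin 39°) = (29.481, 21.344). The tangent condition forces WP to be normal to PJ, so PJ runs along (−sin 39°, cos 39°); with |PJ| = 25.8, J = (13.244, 41.394). Then |NJ| = |J − N| = 41.835.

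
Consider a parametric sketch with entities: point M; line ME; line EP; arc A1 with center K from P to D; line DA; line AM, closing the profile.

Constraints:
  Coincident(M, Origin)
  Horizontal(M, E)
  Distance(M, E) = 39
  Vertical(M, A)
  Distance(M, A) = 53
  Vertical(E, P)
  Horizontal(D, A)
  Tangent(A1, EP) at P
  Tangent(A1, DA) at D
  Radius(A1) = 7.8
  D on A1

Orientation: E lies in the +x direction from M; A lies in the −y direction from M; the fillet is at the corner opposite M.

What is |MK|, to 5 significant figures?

54.922

M is at the origin; ME is horizontal with |ME| = 39.0 and E on the +x side, so E = (39.000, 0.0000). MA is vertical with |MA| = 53.0 and A on the −y side, so A = (0.0000, -53.000). The virtual corner opposite M is at (39.000, -53.000). A1 meets EP tangentially, so KP is at right angles to EP and the tangent condition forces KD to be normal to DA, with radius 7.8, so the center K sits 7.8 in from both sides at K = (31.200, -45.200). Then |MK| = |K − M| = 54.922.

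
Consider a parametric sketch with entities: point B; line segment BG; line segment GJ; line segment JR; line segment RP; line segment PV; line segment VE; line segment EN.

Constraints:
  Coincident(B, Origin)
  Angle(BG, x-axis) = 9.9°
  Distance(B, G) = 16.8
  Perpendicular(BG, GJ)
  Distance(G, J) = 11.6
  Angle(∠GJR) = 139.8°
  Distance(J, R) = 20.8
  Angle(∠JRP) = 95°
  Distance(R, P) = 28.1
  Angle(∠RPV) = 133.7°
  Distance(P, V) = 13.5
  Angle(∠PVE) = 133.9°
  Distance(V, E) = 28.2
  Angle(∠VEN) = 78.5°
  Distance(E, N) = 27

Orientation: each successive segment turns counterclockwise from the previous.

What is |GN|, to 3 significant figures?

5.31

B is at the origin; BG runs at 9.9° with length 16.8, so G = (16.5, 2.89). BG ⟂ GJ, so GJ runs at 99.9°; with |GJ| = 11.6, J = (14.6, 14.3). ∠GJR = 139.8° gives JR at 140° from the x-axis; with |JR| = 20.8, R = (-1.40, 27.7). ∠JRP = 95.0° gives RP at -135° from the x-axis; with |RP| = 28.1, P = (-21.2, 7.75). ∠RPV = 133.7° gives PV at -88.6° from the x-axis; with |PV| = 13.5, V = (-20.9, -5.74). ∠PVE = 133.9° gives VE at -42.5° from the x-axis; with |VE| = 28.2, E = (-0.116, -24.8). ∠VEN = 78.5° gives EN at 59.0° from the x-axis; with |EN| = 27.0, N = (13.8, -1.65). Then |GN| = |N − G| = 5.31.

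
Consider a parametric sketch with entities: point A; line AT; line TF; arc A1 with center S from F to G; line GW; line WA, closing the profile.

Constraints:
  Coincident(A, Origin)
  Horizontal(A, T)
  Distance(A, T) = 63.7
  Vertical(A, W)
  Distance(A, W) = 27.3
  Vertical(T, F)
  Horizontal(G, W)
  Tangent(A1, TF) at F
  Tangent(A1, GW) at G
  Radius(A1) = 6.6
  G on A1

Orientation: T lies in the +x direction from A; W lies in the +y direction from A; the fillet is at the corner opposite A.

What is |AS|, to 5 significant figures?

60.736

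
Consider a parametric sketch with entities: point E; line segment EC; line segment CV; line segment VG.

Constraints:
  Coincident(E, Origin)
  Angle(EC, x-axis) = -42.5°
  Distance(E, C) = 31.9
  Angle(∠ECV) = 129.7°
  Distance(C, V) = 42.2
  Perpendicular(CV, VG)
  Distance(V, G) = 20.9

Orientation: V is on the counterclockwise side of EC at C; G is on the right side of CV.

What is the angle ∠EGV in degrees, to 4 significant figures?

54.01°

E is at the origin; EC runs at -42.5° with length 31.9, so C = 31.9·(cos -42.5°, sin -42.5°) = (23.52, -21.55). ∠ECV = 129.7°, so CV runs at -42.5° + (180° − 129.7°) = 7.800° from the x-axis; with |CV| = 42.2, V = C + 42.2·(cos 7.800°, sin 7.800°) = (65.33, -15.82). The perpendicularity gives VG at right angles to CV; with |VG| = 20.9 on the right of CV, G = V + 20.9·(0.1357, -0.9907) = (68.17, -36.53). Then cos ∠EGV = GE·GV / (|GE||GV|), giving 54.01°.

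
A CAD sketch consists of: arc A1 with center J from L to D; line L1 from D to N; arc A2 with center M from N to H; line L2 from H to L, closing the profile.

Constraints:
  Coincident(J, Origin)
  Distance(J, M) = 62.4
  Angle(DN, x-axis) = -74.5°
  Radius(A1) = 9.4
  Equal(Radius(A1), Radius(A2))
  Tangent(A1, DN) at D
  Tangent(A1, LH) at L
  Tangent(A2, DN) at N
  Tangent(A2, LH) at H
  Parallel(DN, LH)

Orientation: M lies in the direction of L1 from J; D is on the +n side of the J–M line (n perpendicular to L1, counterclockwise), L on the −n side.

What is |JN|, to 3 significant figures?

63.1

The slot axis is L1's direction at -74.5°, so u = (cos -74.5°, sin -74.5°) = (0.267, -0.964) and n = (−sin -74.5°, cos -74.5°) = (0.964, 0.267). J is at the origin and M lies 62.4 along u from J, so M = 62.4·u = (16.7, -60.1). Tangency of A1 to both parallel lines with radius 9.4 puts D and L at J ± 9.4·n: D = (9.06, 2.51), L = (-9.06, -2.51). Equal radii place N and H the same way about M: N = M + 9.4·n = (25.7, -57.6), H = M − 9.4·n = (7.62, -62.6). Then |JN| = |N − J| = 63.1.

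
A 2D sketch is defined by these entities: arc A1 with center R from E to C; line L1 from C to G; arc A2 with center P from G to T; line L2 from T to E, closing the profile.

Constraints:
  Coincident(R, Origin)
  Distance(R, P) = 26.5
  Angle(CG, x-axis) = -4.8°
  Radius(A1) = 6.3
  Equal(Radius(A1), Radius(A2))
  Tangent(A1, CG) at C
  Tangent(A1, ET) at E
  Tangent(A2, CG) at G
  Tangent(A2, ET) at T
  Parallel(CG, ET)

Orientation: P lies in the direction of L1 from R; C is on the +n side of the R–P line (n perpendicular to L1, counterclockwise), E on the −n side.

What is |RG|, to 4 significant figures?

27.24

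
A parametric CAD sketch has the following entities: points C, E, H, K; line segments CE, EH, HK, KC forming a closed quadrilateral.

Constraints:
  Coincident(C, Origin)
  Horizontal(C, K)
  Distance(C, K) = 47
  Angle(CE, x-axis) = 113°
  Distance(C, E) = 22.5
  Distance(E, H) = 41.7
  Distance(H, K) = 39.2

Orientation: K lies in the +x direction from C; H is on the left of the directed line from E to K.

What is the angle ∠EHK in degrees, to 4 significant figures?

94.67°

C is at the origin; CK is horizontal with |CK| = 47.0 and K in +x, so K = (47.0, 0). CE runs at 113.0° with |CE| = 22.5, so E = (-8.791, 20.71). H is determined by |EH| = 41.7 and |HK| = 39.2 together: it lies at the intersection of circle(E, 41.7) and circle(K, 39.2). With |EK| = 59.51, the foot of the radical line on EK is 31.46 from E and the perpendicular offset is √(41.7² − 31.46²) = 27.38. Taking the left-of-EK solution: H = (30.22, 35.43).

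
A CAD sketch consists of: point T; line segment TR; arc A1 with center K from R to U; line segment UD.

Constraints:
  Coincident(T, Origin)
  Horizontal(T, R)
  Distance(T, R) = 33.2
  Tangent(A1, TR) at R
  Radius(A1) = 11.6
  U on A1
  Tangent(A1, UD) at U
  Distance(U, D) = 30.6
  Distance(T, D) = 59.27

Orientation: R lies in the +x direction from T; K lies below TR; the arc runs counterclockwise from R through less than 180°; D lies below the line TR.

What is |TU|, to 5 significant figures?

29.543

T is at the origin; TR is horizontal with |TR| = 33.2 and R on the +x side, so R = (33.200, 0.0000). A1 meets TR tangentially, so KR is at right angles to TR, so K = R + (0, -11.6) = (33.200, -11.600). Since KU ⟂ UD (tangency), |KD| = √(11.6² + 30.6²) = 32.725 regardless of where U sits on A1. So D lies on both circle(T, 59.27) and circle(K, 32.725); the below-TR intersection is D = (40.180, -43.572). U is the foot of the tangent from D: U = (23.480, -17.931).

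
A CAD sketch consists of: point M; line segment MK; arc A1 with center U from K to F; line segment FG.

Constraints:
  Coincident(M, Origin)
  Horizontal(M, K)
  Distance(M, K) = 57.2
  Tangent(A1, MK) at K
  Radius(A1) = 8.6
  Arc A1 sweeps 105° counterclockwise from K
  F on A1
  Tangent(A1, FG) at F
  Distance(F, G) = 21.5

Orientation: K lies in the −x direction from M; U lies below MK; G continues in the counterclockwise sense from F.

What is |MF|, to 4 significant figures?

66.40

M is at the origin; MK is horizontal with |MK| = 57.2 and K on the −x side, so K = (-57.20, 0.000). A1 meets MK tangentially, so UK is at right angles to MK, so U = K + (0, -8.6) = (-57.20, -8.600). On A1, K sits at bearing 90° from U; a 105° counterclockwise sweep puts F at bearing 195°, so F = U + 8.6·(cos 195°, sin 195°) = (-65.51, -10.83). Then |MF| = |F − M| = 66.40.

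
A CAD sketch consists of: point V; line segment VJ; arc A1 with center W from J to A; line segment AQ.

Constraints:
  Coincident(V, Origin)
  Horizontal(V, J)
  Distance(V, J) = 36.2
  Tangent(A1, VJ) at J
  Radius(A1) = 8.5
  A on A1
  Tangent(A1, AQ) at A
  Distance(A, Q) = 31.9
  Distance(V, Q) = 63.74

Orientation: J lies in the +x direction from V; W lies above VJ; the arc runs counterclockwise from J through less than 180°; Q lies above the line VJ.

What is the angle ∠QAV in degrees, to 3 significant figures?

111°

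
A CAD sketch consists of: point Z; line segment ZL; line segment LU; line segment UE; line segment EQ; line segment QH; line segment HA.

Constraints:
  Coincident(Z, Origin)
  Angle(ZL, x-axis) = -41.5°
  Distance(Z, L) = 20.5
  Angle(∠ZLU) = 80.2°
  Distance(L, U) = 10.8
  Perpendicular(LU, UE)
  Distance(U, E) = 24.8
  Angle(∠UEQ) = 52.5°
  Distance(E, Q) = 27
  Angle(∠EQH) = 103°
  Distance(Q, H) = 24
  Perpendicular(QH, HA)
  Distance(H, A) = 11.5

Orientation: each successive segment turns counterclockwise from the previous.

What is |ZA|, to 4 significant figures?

29.59

Z is at the origin; ZL runs at -41.5° with length 20.5, so L = (15.35, -13.58). ∠ZLU = 80.2° gives LU at 58.30° from the x-axis; with |LU| = 10.8, U = (21.03, -4.395). LU is perpendicular to UE, so UE runs at 148.3°; with |UE| = 24.8, E = (-0.07143, 8.637). ∠UEQ = 52.5° gives EQ at -84.20° from the x-axis; with |EQ| = 27.0, Q = (2.657, -18.23). ∠EQH = 103.0° gives QH at -7.200° from the x-axis; with |QH| = 24.0, H = (26.47, -21.23). The perpendicularity gives HA at right angles to QH, so HA runs at 82.80°; with |HA| = 11.5, A = (27.91, -9.824). Then |ZA| = |A − Z| = 29.59.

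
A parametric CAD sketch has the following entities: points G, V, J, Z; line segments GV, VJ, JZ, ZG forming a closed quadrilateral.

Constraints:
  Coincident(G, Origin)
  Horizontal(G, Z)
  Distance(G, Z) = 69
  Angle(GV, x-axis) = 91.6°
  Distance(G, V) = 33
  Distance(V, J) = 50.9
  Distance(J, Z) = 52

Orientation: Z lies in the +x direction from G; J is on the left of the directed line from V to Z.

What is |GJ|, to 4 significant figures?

67.44

Checks: |VJ| = 50.90 ✓; |JZ| = 52.00 ✓.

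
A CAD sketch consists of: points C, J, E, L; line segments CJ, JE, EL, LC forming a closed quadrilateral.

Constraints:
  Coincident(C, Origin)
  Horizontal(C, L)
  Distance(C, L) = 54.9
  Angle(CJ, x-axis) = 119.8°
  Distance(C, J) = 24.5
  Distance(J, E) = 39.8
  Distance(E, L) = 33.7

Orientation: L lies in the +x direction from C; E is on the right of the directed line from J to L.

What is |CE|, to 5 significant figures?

21.207

C is at the origin; C and L share the same y with |CL| = 54.9 and L in +x, so L = (54.9, 0). CJ runs at 119.8° with |CJ| = 24.5, so J = (-12.176, 21.260). E is determined by |JE| = 39.8 and |EL| = 33.7 together: it lies at the intersection of circle(J, 39.8) and circle(L, 33.7). With |JL| = 70.365, the foot of the radical line on JL is 38.368 from J and the perpendicular offset is √(39.8² − 38.368²) = 10.579. Taking the right-of-JL solution: E = (21.203, -0.41737).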